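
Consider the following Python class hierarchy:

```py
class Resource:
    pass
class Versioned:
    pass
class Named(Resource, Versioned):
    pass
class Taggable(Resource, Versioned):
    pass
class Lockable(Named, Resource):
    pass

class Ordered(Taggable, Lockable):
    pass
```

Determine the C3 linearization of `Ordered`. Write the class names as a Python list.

[Ordered, Taggable, Lockable, Named, Resource, Versioned, object]

L[Ordered] = Ordered + merge(L[Taggable], L[Lockable], [Taggable Lockable])
  take Taggable:  [Taggable Resource Versioned object] + [Lockable Named Resource Versioned object] + [Taggable Lockable]
  take Lockable:  [Resource Versioned object] + [Lockable Named Resource Versioned object] + [Lockable]
  take Named:  [Resource Versioned object] + [Named Resource Versioned object]
  take Resource:  [Resource Versioned object] + [Resource Versioned object]
  take Versioned:  [Versioned object] + [Versioned object]
  take object:  [object] + [object]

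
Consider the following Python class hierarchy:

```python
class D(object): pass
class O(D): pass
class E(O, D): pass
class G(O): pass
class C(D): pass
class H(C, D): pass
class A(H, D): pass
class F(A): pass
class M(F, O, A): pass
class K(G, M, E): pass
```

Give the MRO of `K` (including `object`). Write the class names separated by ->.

L[K] = K + merge(L[G], L[M], L[E], [G M E])
  take G:  [G O D object] + [M F O A H C D object] + [E O D object] + [G M E]
  take M:  [O D object] + [M F O A H C D object] + [E O D object] + [M E]
  take F:  [O D object] + [F O A H C D object] + [E O D object] + [E]
  take E:  [O D object] + [O A H C D object] + [E O D object] + [E]
  take O:  [O D object] + [O A H C D object] + [O D object]
  take A:  [D object] + [A H C D object] + [D object]
  take H:  [D object] + [H C D object] + [D object]
  take C:  [D object] + [C D object] + [D object]
  take D:  [D object] + [D object] + [D object]
  take object:  [object] + [object] + [object]

K -> G -> M -> F -> E -> O -> A -> H -> C -> D -> object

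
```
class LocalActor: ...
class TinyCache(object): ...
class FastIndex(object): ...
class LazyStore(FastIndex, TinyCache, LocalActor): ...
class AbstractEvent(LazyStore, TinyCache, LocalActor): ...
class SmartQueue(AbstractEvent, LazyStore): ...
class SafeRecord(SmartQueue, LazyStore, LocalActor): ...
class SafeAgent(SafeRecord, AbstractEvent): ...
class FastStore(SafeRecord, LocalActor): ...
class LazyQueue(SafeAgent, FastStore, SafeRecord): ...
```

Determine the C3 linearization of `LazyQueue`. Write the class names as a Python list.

[LazyQueue, SafeAgent, FastStore, SafeRecord, SmartQueue, AbstractEvent, LazyStore, FastIndex, TinyCache, LocalActor, object]

L[LazyQueue] = LazyQueue + merge(L[SafeAgent], L[FastStore], L[SafeRecord], [SafeAgent FastStore SafeRecord])
  take SafeAgent:  [SafeAgent SafeRecord SmartQueue AbstractEvent LazyStore FastIndex TinyCache LocalActor object] + [FastStore SafeRecord SmartQueue AbstractEvent LazyStore FastIndex TinyCache LocalActor object] + [SafeRecord SmartQueue AbstractEvent LazyStore FastIndex TinyCache LocalActor object] + [SafeAgent FastStore SafeRecord]
  take FastStore:  [SafeRecord SmartQueue AbstractEvent LazyStore FastIndex TinyCache LocalActor object] + [FastStore SafeRecord SmartQueue AbstractEvent LazyStore FastIndex TinyCache LocalActor object] + [SafeRecord SmartQueue AbstractEvent LazyStore FastIndex TinyCache LocalActor object] + [FastStore SafeRecord]
  take SafeRecord:  [SafeRecord SmartQueue AbstractEvent LazyStore FastIndex TinyCache LocalActor object] + [SafeRecord SmartQueue AbstractEvent LazyStore FastIndex TinyCache LocalActor object] + [SafeRecord SmartQueue AbstractEvent LazyStore FastIndex TinyCache LocalActor object] + [SafeRecord]
  take SmartQueue:  [SmartQueue AbstractEvent LazyStore FastIndex TinyCache LocalActor object] + [SmartQueue AbstractEvent LazyStore FastIndex TinyCache LocalActor object] + [SmartQueue AbstractEvent LazyStore FastIndex TinyCache LocalActor object]
  take AbstractEvent:  [AbstractEvent LazyStore FastIndex TinyCache LocalActor object] + [AbstractEvent LazyStore FastIndex TinyCache LocalActor object] + [AbstractEvent LazyStore FastIndex TinyCache LocalActor object]
  take LazyStore:  [LazyStore FastIndex TinyCache LocalActor object] + [LazyStore FastIndex TinyCache LocalActor object] + [LazyStore FastIndex TinyCache LocalActor object]
  take FastIndex:  [FastIndex TinyCache LocalActor object] + [FastIndex TinyCache LocalActor object] + [FastIndex TinyCache LocalActor object]
  take TinyCache:  [TinyCache LocalActor object] + [TinyCache LocalActor object] + [TinyCache LocalActor object]
  take LocalActor:  [LocalActor object] + [LocalActor object] + [LocalActor object]
  take object:  [object] + [object] + [object]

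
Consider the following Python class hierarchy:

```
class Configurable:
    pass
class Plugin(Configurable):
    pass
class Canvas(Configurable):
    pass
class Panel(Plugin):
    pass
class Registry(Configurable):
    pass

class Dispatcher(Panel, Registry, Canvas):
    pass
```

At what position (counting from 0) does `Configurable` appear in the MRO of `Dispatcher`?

L[Dispatcher] = Dispatcher + merge(L[Panel], L[Registry], L[Canvas], [Panel Registry Canvas])
  take Panel:  [Panel Plugin Configurable object] + [Registry Configurable object] + [Canvas Configurable object] + [Panel Registry Canvas]
  take Plugin:  [Plugin Configurable object] + [Registry Configurable object] + [Canvas Configurable object] + [Registry Canvas]
  take Registry:  [Configurable object] + [Registry Configurable object] + [Canvas Configurable object] + [Registry Canvas]
  take Canvas:  [Configurable object] + [Configurable object] + [Canvas Configurable object] + [Canvas]
  take Configurable:  [Configurable object] + [Configurable object] + [Configurable object]
  take object:  [object] + [object] + [object]
MRO: Dispatcher Panel Plugin Registry Canvas Configurable object
Configurable sits at index 5.

5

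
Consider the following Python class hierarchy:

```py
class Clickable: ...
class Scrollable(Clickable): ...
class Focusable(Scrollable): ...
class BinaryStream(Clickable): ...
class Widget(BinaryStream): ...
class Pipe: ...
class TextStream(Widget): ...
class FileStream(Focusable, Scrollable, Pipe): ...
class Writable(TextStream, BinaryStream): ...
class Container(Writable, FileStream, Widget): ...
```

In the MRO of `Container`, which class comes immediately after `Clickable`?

L[Container] = Container + merge(L[Writable], L[FileStream], L[Widget], [Writable FileStream Widget])
  take Writable:  [Writable TextStream Widget BinaryStream Clickable object] + [FileStream Focusable Scrollable Clickable Pipe object] + [Widget BinaryStream Clickable object] + [Writable FileStream Widget]
  take TextStream:  [TextStream Widget BinaryStream Clickable object] + [FileStream Focusable Scrollable Clickable Pipe object] + [Widget BinaryStream Clickable object] + [FileStream Widget]
  take FileStream:  [Widget BinaryStream Clickable object] + [FileStream Focusable Scrollable Clickable Pipe object] + [Widget BinaryStream Clickable object] + [FileStream Widget]
  take Widget:  [Widget BinaryStream Clickable object] + [Focusable Scrollable Clickable Pipe object] + [Widget BinaryStream Clickable object] + [Widget]
  take BinaryStream:  [BinaryStream Clickable object] + [Focusable Scrollable Clickable Pipe object] + [BinaryStream Clickable object]
  take Focusable:  [Clickable object] + [Focusable Scrollable Clickable Pipe object] + [Clickable object]
  take Scrollable:  [Clickable object] + [Scrollable Clickable Pipe object] + [Clickable object]
  take Clickable:  [Clickable object] + [Clickable Pipe object] + [Clickable object]
  take Pipe:  [object] + [Pipe object] + [object]
  take object:  [object] + [object] + [object]
MRO: Container Writable TextStream FileStream Widget BinaryStream Focusable Scrollable Clickable Pipe object
Clickable is at position 8; next is Pipe.

Pipe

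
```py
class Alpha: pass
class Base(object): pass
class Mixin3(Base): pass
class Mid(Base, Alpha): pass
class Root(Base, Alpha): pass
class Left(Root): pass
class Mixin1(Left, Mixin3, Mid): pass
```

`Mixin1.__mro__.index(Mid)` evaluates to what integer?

L[Mixin1] = Mixin1 + merge(L[Left], L[Mixin3], L[Mid], [Left Mixin3 Mid])
  take Left:  [Left Root Base Alpha object] + [Mixin3 Base object] + [Mid Base Alpha object] + [Left Mixin3 Mid]
  take Root:  [Root Base Alpha object] + [Mixin3 Base object] + [Mid Base Alpha object] + [Mixin3 Mid]
  take Mixin3:  [Base Alpha object] + [Mixin3 Base object] + [Mid Base Alpha object] + [Mixin3 Mid]
  take Mid:  [Base Alpha object] + [Base object] + [Mid Base Alpha object] + [Mid]
  take Base:  [Base Alpha object] + [Base object] + [Base Alpha object]
  take Alpha:  [Alpha object] + [object] + [Alpha object]
  take object:  [object] + [object] + [object]
MRO: Mixin1 Left Root Mixin3 Mid Base Alpha object
Mid sits at index 4.

4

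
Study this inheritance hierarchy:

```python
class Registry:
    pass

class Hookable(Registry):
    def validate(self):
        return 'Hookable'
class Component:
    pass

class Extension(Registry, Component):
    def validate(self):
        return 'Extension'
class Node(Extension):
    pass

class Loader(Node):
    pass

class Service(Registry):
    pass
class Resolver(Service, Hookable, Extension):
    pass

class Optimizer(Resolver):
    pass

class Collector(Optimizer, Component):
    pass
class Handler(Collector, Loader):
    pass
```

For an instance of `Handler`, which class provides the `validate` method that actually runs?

Hookable

L[Handler] = Handler + merge(L[Collector], L[Loader], [Collector Loader])
  take Collector:  [Collector Optimizer Resolver Service Hookable Extension Registry Component object] + [Loader Node Extension Registry Component object] + [Collector Loader]
  take Optimizer:  [Optimizer Resolver Service Hookable Extension Registry Component object] + [Loader Node Extension Registry Component object] + [Loader]
  take Resolver:  [Resolver Service Hookable Extension Registry Component object] + [Loader Node Extension Registry Component object] + [Loader]
  take Service:  [Service Hookable Extension Registry Component object] + [Loader Node Extension Registry Component object] + [Loader]
  take Hookable:  [Hookable Extension Registry Component object] + [Loader Node Extension Registry Component object] + [Loader]
  take Loader:  [Extension Registry Component object] + [Loader Node Extension Registry Component object] + [Loader]
  take Node:  [Extension Registry Component object] + [Node Extension Registry Component object]
  take Extension:  [Extension Registry Component object] + [Extension Registry Component object]
  take Registry:  [Registry Component object] + [Registry Component object]
  take Component:  [Component object] + [Component object]
  take object:  [object] + [object]
MRO: Handler Collector Optimizer Resolver Service Hookable Loader Node Extension Registry Component object
validate is defined in: Extension, Hookable. First along the MRO is Hookable.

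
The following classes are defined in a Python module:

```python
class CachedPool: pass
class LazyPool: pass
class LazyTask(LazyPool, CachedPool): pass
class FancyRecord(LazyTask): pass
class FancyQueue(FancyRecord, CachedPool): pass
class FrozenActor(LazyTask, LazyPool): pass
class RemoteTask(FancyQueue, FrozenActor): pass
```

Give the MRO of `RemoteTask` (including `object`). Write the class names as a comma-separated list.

RemoteTask, FancyQueue, FancyRecord, FrozenActor, LazyTask, LazyPool, CachedPool, object

L[RemoteTask] = RemoteTask + merge(L[FancyQueue], L[FrozenActor], [FancyQueue FrozenActor])
  take FancyQueue:  [FancyQueue FancyRecord LazyTask LazyPool CachedPool object] + [FrozenActor LazyTask LazyPool CachedPool object] + [FancyQueue FrozenActor]
  take FancyRecord:  [FancyRecord LazyTask LazyPool CachedPool object] + [FrozenActor LazyTask LazyPool CachedPool object] + [FrozenActor]
  take FrozenActor:  [LazyTask LazyPool CachedPool object] + [FrozenActor LazyTask LazyPool CachedPool object] + [FrozenActor]
  take LazyTask:  [LazyTask LazyPool CachedPool object] + [LazyTask LazyPool CachedPool object]
  take LazyPool:  [LazyPool CachedPool object] + [LazyPool CachedPool object]
  take CachedPool:  [CachedPool object] + [CachedPool object]
  take object:  [object] + [object]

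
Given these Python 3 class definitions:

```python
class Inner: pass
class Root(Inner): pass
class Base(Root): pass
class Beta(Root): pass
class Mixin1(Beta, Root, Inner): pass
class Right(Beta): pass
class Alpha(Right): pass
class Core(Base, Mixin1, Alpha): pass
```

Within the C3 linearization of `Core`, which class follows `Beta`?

Root

L[Core] = Core + merge(L[Base], L[Mixin1], L[Alpha], [Base Mixin1 Alpha])
  take Base:  [Base Root Inner object] + [Mixin1 Beta Root Inner object] + [Alpha Right Beta Root Inner object] + [Base Mixin1 Alpha]
  take Mixin1:  [Root Inner object] + [Mixin1 Beta Root Inner object] + [Alpha Right Beta Root Inner object] + [Mixin1 Alpha]
  take Alpha:  [Root Inner object] + [Beta Root Inner object] + [Alpha Right Beta Root Inner object] + [Alpha]
  take Right:  [Root Inner object] + [Beta Root Inner object] + [Right Beta Root Inner object]
  take Beta:  [Root Inner object] + [Beta Root Inner object] + [Beta Root Inner object]
  take Root:  [Root Inner object] + [Root Inner object] + [Root Inner object]
  take Inner:  [Inner object] + [Inner object] + [Inner object]
  take object:  [object] + [object] + [object]
MRO: Core Base Mixin1 Alpha Right Beta Root Inner object
Beta is at position 5; next is Root.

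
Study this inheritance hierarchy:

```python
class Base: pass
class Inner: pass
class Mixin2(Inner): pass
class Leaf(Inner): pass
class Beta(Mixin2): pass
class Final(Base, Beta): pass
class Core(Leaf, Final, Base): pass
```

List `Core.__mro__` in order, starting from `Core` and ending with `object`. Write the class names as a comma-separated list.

L[Core] = Core + merge(L[Leaf], L[Final], L[Base], [Leaf Final Base])
  take Leaf:  [Leaf Inner object] + [Final Base Beta Mixin2 Inner object] + [Base object] + [Leaf Final Base]
  take Final:  [Inner object] + [Final Base Beta Mixin2 Inner object] + [Base object] + [Final Base]
  take Base:  [Inner object] + [Base Beta Mixin2 Inner object] + [Base object] + [Base]
  take Beta:  [Inner object] + [Beta Mixin2 Inner object] + [object]
  take Mixin2:  [Inner object] + [Mixin2 Inner object] + [object]
  take Inner:  [Inner object] + [Inner object] + [object]
  take object:  [object] + [object] + [object]

Core, Leaf, Final, Base, Beta, Mixin2, Inner, object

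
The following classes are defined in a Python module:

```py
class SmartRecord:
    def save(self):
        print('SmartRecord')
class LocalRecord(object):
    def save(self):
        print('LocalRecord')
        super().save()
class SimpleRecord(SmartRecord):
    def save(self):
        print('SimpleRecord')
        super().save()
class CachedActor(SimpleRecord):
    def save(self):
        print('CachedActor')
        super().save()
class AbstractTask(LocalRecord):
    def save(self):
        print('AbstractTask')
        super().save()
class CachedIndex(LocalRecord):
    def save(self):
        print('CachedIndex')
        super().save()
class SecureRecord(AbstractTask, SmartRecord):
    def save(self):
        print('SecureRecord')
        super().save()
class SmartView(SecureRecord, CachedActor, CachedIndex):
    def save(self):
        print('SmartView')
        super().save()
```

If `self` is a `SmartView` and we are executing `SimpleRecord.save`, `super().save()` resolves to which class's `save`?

CachedIndex

L[SmartView] = SmartView + merge(L[SecureRecord], L[CachedActor], L[CachedIndex], [SecureRecord CachedActor CachedIndex])
  take SecureRecord:  [SecureRecord AbstractTask LocalRecord SmartRecord object] + [CachedActor SimpleRecord SmartRecord object] + [CachedIndex LocalRecord object] + [SecureRecord CachedActor CachedIndex]
  take AbstractTask:  [AbstractTask LocalRecord SmartRecord object] + [CachedActor SimpleRecord SmartRecord object] + [CachedIndex LocalRecord object] + [CachedActor CachedIndex]
  take CachedActor:  [LocalRecord SmartRecord object] + [CachedActor SimpleRecord SmartRecord object] + [CachedIndex LocalRecord object] + [CachedActor CachedIndex]
  take SimpleRecord:  [LocalRecord SmartRecord object] + [SimpleRecord SmartRecord object] + [CachedIndex LocalRecord object] + [CachedIndex]
  take CachedIndex:  [LocalRecord SmartRecord object] + [SmartRecord object] + [CachedIndex LocalRecord object] + [CachedIndex]
  take LocalRecord:  [LocalRecord SmartRecord object] + [SmartRecord object] + [LocalRecord object]
  take SmartRecord:  [SmartRecord object] + [SmartRecord object] + [object]
  take object:  [object] + [object] + [object]
MRO: SmartView SecureRecord AbstractTask CachedActor SimpleRecord CachedIndex LocalRecord SmartRecord object
super() in SimpleRecord.save on a SmartView instance goes to the class after SimpleRecord in SmartView's MRO: CachedIndex.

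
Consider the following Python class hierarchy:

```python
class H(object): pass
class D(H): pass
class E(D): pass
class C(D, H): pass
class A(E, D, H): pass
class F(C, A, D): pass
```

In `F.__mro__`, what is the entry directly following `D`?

H

L[F] = F + merge(L[C], L[A], L[D], [C A D])
  take C:  [C D H object] + [A E D H object] + [D H object] + [C A D]
  take A:  [D H object] + [A E D H object] + [D H object] + [A D]
  take E:  [D H object] + [E D H object] + [D H object] + [D]
  take D:  [D H object] + [D H object] + [D H object] + [D]
  take H:  [H object] + [H object] + [H object]
  take object:  [object] + [object] + [object]
MRO: F C A E D H object
D is at position 4; next is H.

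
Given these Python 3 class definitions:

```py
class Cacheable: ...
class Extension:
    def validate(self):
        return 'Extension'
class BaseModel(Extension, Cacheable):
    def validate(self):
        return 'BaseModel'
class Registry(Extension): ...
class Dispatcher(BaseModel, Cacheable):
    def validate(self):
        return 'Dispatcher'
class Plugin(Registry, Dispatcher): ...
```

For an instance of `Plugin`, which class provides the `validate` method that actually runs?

L[Plugin] = Plugin + merge(L[Registry], L[Dispatcher], [Registry Dispatcher])
  take Registry:  [Registry Extension object] + [Dispatcher BaseModel Extension Cacheable object] + [Registry Dispatcher]
  take Dispatcher:  [Extension object] + [Dispatcher BaseModel Extension Cacheable object] + [Dispatcher]
  take BaseModel:  [Extension object] + [BaseModel Extension Cacheable object]
  take Extension:  [Extension object] + [Extension Cacheable object]
  take Cacheable:  [object] + [Cacheable object]
  take object:  [object] + [object]
MRO: Plugin Registry Dispatcher BaseModel Extension Cacheable object
validate is defined in: BaseModel, Dispatcher, Extension. First along the MRO is Dispatcher.

Dispatcher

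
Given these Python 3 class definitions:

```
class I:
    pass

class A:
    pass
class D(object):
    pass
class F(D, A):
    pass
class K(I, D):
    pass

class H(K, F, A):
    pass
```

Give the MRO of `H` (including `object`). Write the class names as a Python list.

L[H] = H + merge(L[K], L[F], L[A], [K F A])
  take K:  [K I D object] + [F D A object] + [A object] + [K F A]
  take I:  [I D object] + [F D A object] + [A object] + [F A]
  take F:  [D object] + [F D A object] + [A object] + [F A]
  take D:  [D object] + [D A object] + [A object] + [A]
  take A:  [object] + [A object] + [A object] + [A]
  take object:  [object] + [object] + [object]

[H, K, I, F, D, A, object]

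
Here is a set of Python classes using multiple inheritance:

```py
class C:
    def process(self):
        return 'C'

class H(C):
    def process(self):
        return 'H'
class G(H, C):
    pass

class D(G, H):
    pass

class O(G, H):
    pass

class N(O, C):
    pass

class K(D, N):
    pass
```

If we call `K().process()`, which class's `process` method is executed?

L[K] = K + merge(L[D], L[N], [D N])
  take D:  [D G H C object] + [N O G H C object] + [D N]
  take N:  [G H C object] + [N O G H C object] + [N]
  take O:  [G H C object] + [O G H C object]
  take G:  [G H C object] + [G H C object]
  take H:  [H C object] + [H C object]
  take C:  [C object] + [C object]
  take object:  [object] + [object]
MRO: K D N O G H C object
process is defined in: C, H. First along the MRO is H.

H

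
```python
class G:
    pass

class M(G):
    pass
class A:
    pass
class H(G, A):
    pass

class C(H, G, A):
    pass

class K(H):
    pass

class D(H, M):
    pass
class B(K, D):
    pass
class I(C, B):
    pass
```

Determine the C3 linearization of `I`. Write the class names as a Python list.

[I, C, B, K, D, H, M, G, A, object]

L[I] = I + merge(L[C], L[B], [C B])
  take C:  [C H G A object] + [B K D H M G A object] + [C B]
  take B:  [H G A object] + [B K D H M G A object] + [B]
  take K:  [H G A object] + [K D H M G A object]
  take D:  [H G A object] + [D H M G A object]
  take H:  [H G A object] + [H M G A object]
  take M:  [G A object] + [M G A object]
  take G:  [G A object] + [G A object]
  take A:  [A object] + [A object]
  take object:  [object] + [object]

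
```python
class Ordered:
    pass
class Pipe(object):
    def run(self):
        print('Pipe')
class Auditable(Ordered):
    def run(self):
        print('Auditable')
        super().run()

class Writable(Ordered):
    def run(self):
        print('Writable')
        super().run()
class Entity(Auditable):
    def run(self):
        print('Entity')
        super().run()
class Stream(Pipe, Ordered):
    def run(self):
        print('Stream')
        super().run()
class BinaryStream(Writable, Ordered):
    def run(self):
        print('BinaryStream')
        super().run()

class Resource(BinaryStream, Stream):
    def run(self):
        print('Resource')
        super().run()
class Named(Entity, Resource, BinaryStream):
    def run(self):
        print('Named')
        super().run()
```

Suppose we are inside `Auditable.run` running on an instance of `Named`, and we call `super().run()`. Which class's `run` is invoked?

Resource

L[Named] = Named + merge(L[Entity], L[Resource], L[BinaryStream], [Entity Resource BinaryStream])
  take Entity:  [Entity Auditable Ordered object] + [Resource BinaryStream Writable Stream Pipe Ordered object] + [BinaryStream Writable Ordered object] + [Entity Resource BinaryStream]
  take Auditable:  [Auditable Ordered object] + [Resource BinaryStream Writable Stream Pipe Ordered object] + [BinaryStream Writable Ordered object] + [Resource BinaryStream]
  take Resource:  [Ordered object] + [Resource BinaryStream Writable Stream Pipe Ordered object] + [BinaryStream Writable Ordered object] + [Resource BinaryStream]
  take BinaryStream:  [Ordered object] + [BinaryStream Writable Stream Pipe Ordered object] + [BinaryStream Writable Ordered object] + [BinaryStream]
  take Writable:  [Ordered object] + [Writable Stream Pipe Ordered object] + [Writable Ordered object]
  take Stream:  [Ordered object] + [Stream Pipe Ordered object] + [Ordered object]
  take Pipe:  [Ordered object] + [Pipe Ordered object] + [Ordered object]
  take Ordered:  [Ordered object] + [Ordered object] + [Ordered object]
  take object:  [object] + [object] + [object]
MRO: Named Entity Auditable Resource BinaryStream Writable Stream Pipe Ordered object
super() in Auditable.run on a Named instance goes to the class after Auditable in Named's MRO: Resource.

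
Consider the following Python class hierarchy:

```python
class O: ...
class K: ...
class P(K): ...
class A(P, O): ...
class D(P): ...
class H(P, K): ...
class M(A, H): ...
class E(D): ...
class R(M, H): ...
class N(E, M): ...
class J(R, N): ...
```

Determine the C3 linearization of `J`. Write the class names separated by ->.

J -> R -> N -> E -> D -> M -> A -> H -> P -> K -> O -> object

L[J] = J + merge(L[R], L[N], [R N])
  take R:  [R M A H P K O object] + [N E D M A H P K O object] + [R N]
  take N:  [M A H P K O object] + [N E D M A H P K O object] + [N]
  take E:  [M A H P K O object] + [E D M A H P K O object]
  take D:  [M A H P K O object] + [D M A H P K O object]
  take M:  [M A H P K O object] + [M A H P K O object]
  take A:  [A H P K O object] + [A H P K O object]
  take H:  [H P K O object] + [H P K O object]
  take P:  [P K O object] + [P K O object]
  take K:  [K O object] + [K O object]
  take O:  [O object] + [O object]
  take object:  [object] + [object]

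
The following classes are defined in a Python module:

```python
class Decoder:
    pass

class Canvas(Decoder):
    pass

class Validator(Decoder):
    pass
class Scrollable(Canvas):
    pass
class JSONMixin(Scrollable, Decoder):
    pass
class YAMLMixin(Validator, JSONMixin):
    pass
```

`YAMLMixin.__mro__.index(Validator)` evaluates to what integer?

1

L[YAMLMixin] = YAMLMixin + merge(L[Validator], L[JSONMixin], [Validator JSONMixin])
  take Validator:  [Validator Decoder object] + [JSONMixin Scrollable Canvas Decoder object] + [Validator JSONMixin]
  take JSONMixin:  [Decoder object] + [JSONMixin Scrollable Canvas Decoder object] + [JSONMixin]
  take Scrollable:  [Decoder object] + [Scrollable Canvas Decoder object]
  take Canvas:  [Decoder object] + [Canvas Decoder object]
  take Decoder:  [Decoder object] + [Decoder object]
  take object:  [object] + [object]
MRO: YAMLMixin Validator JSONMixin Scrollable Canvas Decoder object
Validator sits at index 1.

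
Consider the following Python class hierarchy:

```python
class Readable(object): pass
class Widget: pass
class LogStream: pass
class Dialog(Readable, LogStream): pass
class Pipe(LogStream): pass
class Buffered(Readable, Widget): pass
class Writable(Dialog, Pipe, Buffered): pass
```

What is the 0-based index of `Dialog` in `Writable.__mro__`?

L[Writable] = Writable + merge(L[Dialog], L[Pipe], L[Buffered], [Dialog Pipe Buffered])
  take Dialog:  [Dialog Readable LogStream object] + [Pipe LogStream object] + [Buffered Readable Widget object] + [Dialog Pipe Buffered]
  take Pipe:  [Readable LogStream object] + [Pipe LogStream object] + [Buffered Readable Widget object] + [Pipe Buffered]
  take Buffered:  [Readable LogStream object] + [LogStream object] + [Buffered Readable Widget object] + [Buffered]
  take Readable:  [Readable LogStream object] + [LogStream object] + [Readable Widget object]
  take LogStream:  [LogStream object] + [LogStream object] + [Widget object]
  take Widget:  [object] + [object] + [Widget object]
  take object:  [object] + [object] + [object]
MRO: Writable Dialog Pipe Buffered Readable LogStream Widget object
Dialog sits at index 1.

1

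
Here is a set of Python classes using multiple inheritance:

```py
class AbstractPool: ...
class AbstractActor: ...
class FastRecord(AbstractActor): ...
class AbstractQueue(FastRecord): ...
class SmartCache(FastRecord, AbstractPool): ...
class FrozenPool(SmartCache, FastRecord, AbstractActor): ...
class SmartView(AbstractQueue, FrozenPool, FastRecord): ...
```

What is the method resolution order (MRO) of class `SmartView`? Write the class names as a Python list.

[SmartView, AbstractQueue, FrozenPool, SmartCache, FastRecord, AbstractActor, AbstractPool, object]

L[SmartView] = SmartView + merge(L[AbstractQueue], L[FrozenPool], L[FastRecord], [AbstractQueue FrozenPool FastRecord])
  take AbstractQueue:  [AbstractQueue FastRecord AbstractActor object] + [FrozenPool SmartCache FastRecord AbstractActor AbstractPool object] + [FastRecord AbstractActor object] + [AbstractQueue FrozenPool FastRecord]
  take FrozenPool:  [FastRecord AbstractActor object] + [FrozenPool SmartCache FastRecord AbstractActor AbstractPool object] + [FastRecord AbstractActor object] + [FrozenPool FastRecord]
  take SmartCache:  [FastRecord AbstractActor object] + [SmartCache FastRecord AbstractActor AbstractPool object] + [FastRecord AbstractActor object] + [FastRecord]
  take FastRecord:  [FastRecord AbstractActor object] + [FastRecord AbstractActor AbstractPool object] + [FastRecord AbstractActor object] + [FastRecord]
  take AbstractActor:  [AbstractActor object] + [AbstractActor AbstractPool object] + [AbstractActor object]
  take AbstractPool:  [object] + [AbstractPool object] + [object]
  take object:  [object] + [object] + [object]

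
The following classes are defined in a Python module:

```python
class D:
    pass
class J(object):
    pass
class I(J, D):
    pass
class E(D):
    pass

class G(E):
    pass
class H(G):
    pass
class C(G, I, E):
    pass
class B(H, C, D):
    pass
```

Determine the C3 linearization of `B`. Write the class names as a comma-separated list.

L[B] = B + merge(L[H], L[C], L[D], [H C D])
  take H:  [H G E D object] + [C G I E J D object] + [D object] + [H C D]
  take C:  [G E D object] + [C G I E J D object] + [D object] + [C D]
  take G:  [G E D object] + [G I E J D object] + [D object] + [D]
  take I:  [E D object] + [I E J D object] + [D object] + [D]
  take E:  [E D object] + [E J D object] + [D object] + [D]
  take J:  [D object] + [J D object] + [D object] + [D]
  take D:  [D object] + [D object] + [D object] + [D]
  take object:  [object] + [object] + [object]

B, H, C, G, I, E, J, D, object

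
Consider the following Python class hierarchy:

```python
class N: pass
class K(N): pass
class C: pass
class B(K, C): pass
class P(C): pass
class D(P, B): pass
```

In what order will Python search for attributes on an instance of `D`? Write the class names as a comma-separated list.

L[D] = D + merge(L[P], L[B], [P B])
  take P:  [P C object] + [B K N C object] + [P B]
  take B:  [C object] + [B K N C object] + [B]
  take K:  [C object] + [K N C object]
  take N:  [C object] + [N C object]
  take C:  [C object] + [C object]
  take object:  [object] + [object]

D, P, B, K, N, C, object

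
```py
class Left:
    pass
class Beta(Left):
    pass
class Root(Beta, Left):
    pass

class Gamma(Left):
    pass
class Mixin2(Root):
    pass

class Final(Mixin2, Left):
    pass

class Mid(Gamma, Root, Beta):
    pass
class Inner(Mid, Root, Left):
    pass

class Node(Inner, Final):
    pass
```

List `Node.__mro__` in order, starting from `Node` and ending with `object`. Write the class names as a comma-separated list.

Node, Inner, Mid, Gamma, Final, Mixin2, Root, Beta, Left, object

L[Node] = Node + merge(L[Inner], L[Final], [Inner Final])
  take Inner:  [Inner Mid Gamma Root Beta Left object] + [Final Mixin2 Root Beta Left object] + [Inner Final]
  take Mid:  [Mid Gamma Root Beta Left object] + [Final Mixin2 Root Beta Left object] + [Final]
  take Gamma:  [Gamma Root Beta Left object] + [Final Mixin2 Root Beta Left object] + [Final]
  take Final:  [Root Beta Left object] + [Final Mixin2 Root Beta Left object] + [Final]
  take Mixin2:  [Root Beta Left object] + [Mixin2 Root Beta Left object]
  take Root:  [Root Beta Left object] + [Root Beta Left object]
  take Beta:  [Beta Left object] + [Beta Left object]
  take Left:  [Left object] + [Left object]
  take object:  [object] + [object]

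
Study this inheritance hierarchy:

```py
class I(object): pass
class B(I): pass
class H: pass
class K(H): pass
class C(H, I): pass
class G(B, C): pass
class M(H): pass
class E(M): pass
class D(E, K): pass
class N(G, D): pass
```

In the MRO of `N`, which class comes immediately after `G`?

B

L[N] = N + merge(L[G], L[D], [G D])
  take G:  [G B C H I object] + [D E M K H object] + [G D]
  take B:  [B C H I object] + [D E M K H object] + [D]
  take C:  [C H I object] + [D E M K H object] + [D]
  take D:  [H I object] + [D E M K H object] + [D]
  take E:  [H I object] + [E M K H object]
  take M:  [H I object] + [M K H object]
  take K:  [H I object] + [K H object]
  take H:  [H I object] + [H object]
  take I:  [I object] + [object]
  take object:  [object] + [object]
MRO: N G B C D E M K H I object
G is at position 1; next is B.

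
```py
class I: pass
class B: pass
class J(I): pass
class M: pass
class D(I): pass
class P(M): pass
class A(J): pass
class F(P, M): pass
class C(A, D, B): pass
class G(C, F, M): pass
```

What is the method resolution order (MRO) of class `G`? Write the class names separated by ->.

G -> C -> A -> J -> D -> I -> B -> F -> P -> M -> object

L[G] = G + merge(L[C], L[F], L[M], [C F M])
  take C:  [C A J D I B object] + [F P M object] + [M object] + [C F M]
  take A:  [A J D I B object] + [F P M object] + [M object] + [F M]
  take J:  [J D I B object] + [F P M object] + [M object] + [F M]
  take D:  [D I B object] + [F P M object] + [M object] + [F M]
  take I:  [I B object] + [F P M object] + [M object] + [F M]
  take B:  [B object] + [F P M object] + [M object] + [F M]
  take F:  [object] + [F P M object] + [M object] + [F M]
  take P:  [object] + [P M object] + [M object] + [M]
  take M:  [object] + [M object] + [M object] + [M]
  take object:  [object] + [object] + [object]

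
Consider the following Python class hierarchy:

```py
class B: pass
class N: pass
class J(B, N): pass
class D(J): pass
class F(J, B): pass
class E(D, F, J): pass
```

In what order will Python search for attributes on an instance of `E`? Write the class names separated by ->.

L[E] = E + merge(L[D], L[F], L[J], [D F J])
  take D:  [D J B N object] + [F J B N object] + [J B N object] + [D F J]
  take F:  [J B N object] + [F J B N object] + [J B N object] + [F J]
  take J:  [J B N object] + [J B N object] + [J B N object] + [J]
  take B:  [B N object] + [B N object] + [B N object]
  take N:  [N object] + [N object] + [N object]
  take object:  [object] + [object] + [object]

E -> D -> F -> J -> B -> N -> object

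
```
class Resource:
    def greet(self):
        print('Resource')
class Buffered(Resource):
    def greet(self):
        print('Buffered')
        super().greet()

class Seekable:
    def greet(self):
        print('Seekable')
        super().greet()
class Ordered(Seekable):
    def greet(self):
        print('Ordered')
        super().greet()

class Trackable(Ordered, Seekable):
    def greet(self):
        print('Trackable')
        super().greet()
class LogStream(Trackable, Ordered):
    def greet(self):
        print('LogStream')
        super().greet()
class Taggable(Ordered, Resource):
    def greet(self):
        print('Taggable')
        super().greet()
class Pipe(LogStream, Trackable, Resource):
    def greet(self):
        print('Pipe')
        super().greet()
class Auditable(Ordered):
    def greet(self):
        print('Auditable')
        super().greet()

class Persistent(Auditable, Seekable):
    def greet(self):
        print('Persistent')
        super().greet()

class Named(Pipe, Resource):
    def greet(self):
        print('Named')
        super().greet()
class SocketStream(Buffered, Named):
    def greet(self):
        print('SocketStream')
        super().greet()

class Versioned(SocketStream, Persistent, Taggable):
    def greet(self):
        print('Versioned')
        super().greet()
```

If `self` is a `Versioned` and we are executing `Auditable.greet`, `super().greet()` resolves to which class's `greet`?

L[Versioned] = Versioned + merge(L[SocketStream], L[Persistent], L[Taggable], [SocketStream Persistent Taggable])
  take SocketStream:  [SocketStream Buffered Named Pipe LogStream Trackable Ordered Seekable Resource object] + [Persistent Auditable Ordered Seekable object] + [Taggable Ordered Seekable Resource object] + [SocketStream Persistent Taggable]
  take Buffered:  [Buffered Named Pipe LogStream Trackable Ordered Seekable Resource object] + [Persistent Auditable Ordered Seekable object] + [Taggable Ordered Seekable Resource object] + [Persistent Taggable]
  take Named:  [Named Pipe LogStream Trackable Ordered Seekable Resource object] + [Persistent Auditable Ordered Seekable object] + [Taggable Ordered Seekable Resource object] + [Persistent Taggable]
  take Pipe:  [Pipe LogStream Trackable Ordered Seekable Resource object] + [Persistent Auditable Ordered Seekable object] + [Taggable Ordered Seekable Resource object] + [Persistent Taggable]
  take LogStream:  [LogStream Trackable Ordered Seekable Resource object] + [Persistent Auditable Ordered Seekable object] + [Taggable Ordered Seekable Resource object] + [Persistent Taggable]
  take Trackable:  [Trackable Ordered Seekable Resource object] + [Persistent Auditable Ordered Seekable object] + [Taggable Ordered Seekable Resource object] + [Persistent Taggable]
  take Persistent:  [Ordered Seekable Resource object] + [Persistent Auditable Ordered Seekable object] + [Taggable Ordered Seekable Resource object] + [Persistent Taggable]
  take Auditable:  [Ordered Seekable Resource object] + [Auditable Ordered Seekable object] + [Taggable Ordered Seekable Resource object] + [Taggable]
  take Taggable:  [Ordered Seekable Resource object] + [Ordered Seekable object] + [Taggable Ordered Seekable Resource object] + [Taggable]
  take Ordered:  [Ordered Seekable Resource object] + [Ordered Seekable object] + [Ordered Seekable Resource object]
  take Seekable:  [Seekable Resource object] + [Seekable object] + [Seekable Resource object]
  take Resource:  [Resource object] + [object] + [Resource object]
  take object:  [object] + [object] + [object]
MRO: Versioned SocketStream Buffered Named Pipe LogStream Trackable Persistent Auditable Taggable Ordered Seekable Resource object
super() in Auditable.greet on a Versioned instance goes to the class after Auditable in Versioned's MRO: Taggable.

Taggable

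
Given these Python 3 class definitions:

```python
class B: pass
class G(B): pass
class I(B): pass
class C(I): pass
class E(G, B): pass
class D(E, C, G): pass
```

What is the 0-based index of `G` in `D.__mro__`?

3

L[D] = D + merge(L[E], L[C], L[G], [E C G])
  take E:  [E G B object] + [C I B object] + [G B object] + [E C G]
  take C:  [G B object] + [C I B object] + [G B object] + [C G]
  take G:  [G B object] + [I B object] + [G B object] + [G]
  take I:  [B object] + [I B object] + [B object]
  take B:  [B object] + [B object] + [B object]
  take object:  [object] + [object] + [object]
MRO: D E C G I B object
G sits at index 3.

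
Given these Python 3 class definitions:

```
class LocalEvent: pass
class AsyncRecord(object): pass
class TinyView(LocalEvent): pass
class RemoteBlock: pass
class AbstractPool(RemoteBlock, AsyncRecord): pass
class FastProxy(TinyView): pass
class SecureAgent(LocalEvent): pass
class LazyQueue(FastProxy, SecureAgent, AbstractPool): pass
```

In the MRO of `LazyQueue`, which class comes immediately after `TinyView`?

L[LazyQueue] = LazyQueue + merge(L[FastProxy], L[SecureAgent], L[AbstractPool], [FastProxy SecureAgent AbstractPool])
  take FastProxy:  [FastProxy TinyView LocalEvent object] + [SecureAgent LocalEvent object] + [AbstractPool RemoteBlock AsyncRecord object] + [FastProxy SecureAgent AbstractPool]
  take TinyView:  [TinyView LocalEvent object] + [SecureAgent LocalEvent object] + [AbstractPool RemoteBlock AsyncRecord object] + [SecureAgent AbstractPool]
  take SecureAgent:  [LocalEvent object] + [SecureAgent LocalEvent object] + [AbstractPool RemoteBlock AsyncRecord object] + [SecureAgent AbstractPool]
  take LocalEvent:  [LocalEvent object] + [LocalEvent object] + [AbstractPool RemoteBlock AsyncRecord object] + [AbstractPool]
  take AbstractPool:  [object] + [object] + [AbstractPool RemoteBlock AsyncRecord object] + [AbstractPool]
  take RemoteBlock:  [object] + [object] + [RemoteBlock AsyncRecord object]
  take AsyncRecord:  [object] + [object] + [AsyncRecord object]
  take object:  [object] + [object] + [object]
MRO: LazyQueue FastProxy TinyView SecureAgent LocalEvent AbstractPool RemoteBlock AsyncRecord object
TinyView is at position 2; next is SecureAgent.

SecureAgent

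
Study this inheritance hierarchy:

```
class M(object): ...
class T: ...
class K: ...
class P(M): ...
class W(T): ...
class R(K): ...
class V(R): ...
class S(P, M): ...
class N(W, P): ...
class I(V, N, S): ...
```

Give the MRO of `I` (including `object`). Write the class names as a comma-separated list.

I, V, R, K, N, W, T, S, P, M, object

L[I] = I + merge(L[V], L[N], L[S], [V N S])
  take V:  [V R K object] + [N W T P M object] + [S P M object] + [V N S]
  take R:  [R K object] + [N W T P M object] + [S P M object] + [N S]
  take K:  [K object] + [N W T P M object] + [S P M object] + [N S]
  take N:  [object] + [N W T P M object] + [S P M object] + [N S]
  take W:  [object] + [W T P M object] + [S P M object] + [S]
  take T:  [object] + [T P M object] + [S P M object] + [S]
  take S:  [object] + [P M object] + [S P M object] + [S]
  take P:  [object] + [P M object] + [P M object]
  take M:  [object] + [M object] + [M object]
  take object:  [object] + [object] + [object]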